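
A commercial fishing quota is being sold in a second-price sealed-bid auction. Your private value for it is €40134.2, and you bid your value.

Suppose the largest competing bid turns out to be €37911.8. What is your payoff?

€2222.4

Your bid €40134.2 exceeds the highest competing bid €37911.8, so you win.
In a second-price auction the winner pays the second-highest bid, €37911.8.
Payoff = value − price = €40134.2 − €37911.8 = €2222.4.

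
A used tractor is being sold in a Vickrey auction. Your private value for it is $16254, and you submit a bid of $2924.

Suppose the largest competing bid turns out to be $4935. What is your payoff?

$0

Your bid $2924 is below the highest competing bid $4935, so you lose.
A losing bidder pays nothing and receives nothing: payoff = $0.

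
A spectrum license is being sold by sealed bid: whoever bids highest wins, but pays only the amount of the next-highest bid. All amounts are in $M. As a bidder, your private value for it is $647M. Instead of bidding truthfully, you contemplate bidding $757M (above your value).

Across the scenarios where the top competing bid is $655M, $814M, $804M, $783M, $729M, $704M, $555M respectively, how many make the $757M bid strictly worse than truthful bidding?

3

The deviation hurts exactly when the highest competing bid lies strictly between $647M and $757M — overbidding then wins at a price above your value.
$655M: inside the interval → strictly worse (loss $8M).
$814M: above both → same outcome either way.
$804M: above both → same outcome either way.
$783M: above both → same outcome either way.
$729M: inside the interval → strictly worse (loss $82M).
$704M: inside the interval → strictly worse (loss $57M).
$555M: below both → same outcome either way.
Count: 3.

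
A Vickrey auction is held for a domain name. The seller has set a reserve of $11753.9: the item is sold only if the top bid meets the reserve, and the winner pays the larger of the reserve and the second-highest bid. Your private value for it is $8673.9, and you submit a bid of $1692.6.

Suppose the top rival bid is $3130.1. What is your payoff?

Your bid $1692.6 is below the highest competing bid $3130.1, so you lose. Payoff $0.

$0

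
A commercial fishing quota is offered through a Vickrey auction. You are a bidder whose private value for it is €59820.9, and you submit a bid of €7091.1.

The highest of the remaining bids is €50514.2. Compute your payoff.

Your bid €7091.1 is below the highest competing bid €50514.2, so you lose.
A losing bidder pays nothing and receives nothing: payoff = €0.

€0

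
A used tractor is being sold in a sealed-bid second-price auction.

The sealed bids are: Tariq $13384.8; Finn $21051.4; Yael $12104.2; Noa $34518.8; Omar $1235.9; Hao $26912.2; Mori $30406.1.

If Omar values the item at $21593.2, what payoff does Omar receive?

Highest bid: Noa at $34518.8, so Noa wins.
Second-highest bid: Mori at $30406.1 — that is the price the winner pays.
Omar did not win, so Omar pays nothing and receives nothing: payoff $0.

$0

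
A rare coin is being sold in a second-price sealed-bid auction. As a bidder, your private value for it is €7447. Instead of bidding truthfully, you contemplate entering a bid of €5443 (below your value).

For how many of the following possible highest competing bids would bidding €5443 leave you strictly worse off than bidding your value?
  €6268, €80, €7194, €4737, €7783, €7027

The deviation hurts exactly when the highest competing bid lies strictly between €5443 and €7447 — underbidding then forfeits a profitable win.
€6268: inside the interval → strictly worse (loss €1179).
€80: below both → same outcome either way.
€7194: inside the interval → strictly worse (loss €253).
€4737: below both → same outcome either way.
€7783: above both → same outcome either way.
€7027: inside the interval → strictly worse (loss €420).
Count: 3.

3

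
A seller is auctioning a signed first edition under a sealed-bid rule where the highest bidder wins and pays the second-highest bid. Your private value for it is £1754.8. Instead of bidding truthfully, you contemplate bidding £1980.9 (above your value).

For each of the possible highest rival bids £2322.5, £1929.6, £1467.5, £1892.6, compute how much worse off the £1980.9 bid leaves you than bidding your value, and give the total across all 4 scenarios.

£312.6

The deviation costs you only when the competing bid falls strictly between £1754.8 and £1980.9; elsewhere both bids give the same outcome.
£2322.5: outcomes coincide → loss £0.
£1929.6: truthful payoff £0, deviation payoff −£174.8 → loss £174.8.
£1467.5: outcomes coincide → loss £0.
£1892.6: truthful payoff £0, deviation payoff −£137.8 → loss £137.8.
Total loss = £174.8 + £137.8 = £312.6.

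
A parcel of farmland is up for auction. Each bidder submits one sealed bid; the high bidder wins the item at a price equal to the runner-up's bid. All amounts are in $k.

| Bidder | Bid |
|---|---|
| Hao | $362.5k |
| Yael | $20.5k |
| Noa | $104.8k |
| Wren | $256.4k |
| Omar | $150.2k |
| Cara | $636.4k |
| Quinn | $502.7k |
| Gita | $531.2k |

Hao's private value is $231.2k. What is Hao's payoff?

Highest bid: Cara at $636.4k, so Cara wins.
Second-highest bid: Gita at $531.2k — that is the price the winner pays.
Hao did not win, so Hao pays nothing and receives nothing: payoff $0k.

$0k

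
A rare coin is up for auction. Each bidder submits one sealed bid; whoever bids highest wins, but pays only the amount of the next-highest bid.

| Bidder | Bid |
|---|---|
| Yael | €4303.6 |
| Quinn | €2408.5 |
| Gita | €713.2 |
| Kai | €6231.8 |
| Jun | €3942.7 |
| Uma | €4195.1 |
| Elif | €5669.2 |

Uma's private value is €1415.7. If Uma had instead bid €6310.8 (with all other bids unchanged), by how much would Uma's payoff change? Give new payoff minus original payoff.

The highest bid among the other bidders is €6231.8; Uma's bid doesn't change that.
Original bid €4195.1: Uma is not highest (top rival bid is €6231.8); payoff €0.
Alternative bid €6310.8: Uma is highest, pays the top rival bid €6231.8; payoff €1415.7 − €6231.8 = −€4816.1.
Change in payoff = −€4816.1 − (€0) = −€4816.1.

−€4816.1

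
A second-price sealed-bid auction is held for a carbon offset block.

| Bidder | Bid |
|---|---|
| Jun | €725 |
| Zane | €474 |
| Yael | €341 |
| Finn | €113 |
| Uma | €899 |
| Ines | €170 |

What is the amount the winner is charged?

Highest bid: Uma at €899, so Uma wins.
Second-highest bid: Jun at €725 — that is the price the winner pays.

€725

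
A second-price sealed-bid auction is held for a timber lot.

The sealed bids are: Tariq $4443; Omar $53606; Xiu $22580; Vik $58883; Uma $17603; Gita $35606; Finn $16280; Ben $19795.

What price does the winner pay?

Highest bid: Vik at $58883, so Vik wins.
Second-highest bid: Omar at $53606 — that is the price the winner pays.

$53606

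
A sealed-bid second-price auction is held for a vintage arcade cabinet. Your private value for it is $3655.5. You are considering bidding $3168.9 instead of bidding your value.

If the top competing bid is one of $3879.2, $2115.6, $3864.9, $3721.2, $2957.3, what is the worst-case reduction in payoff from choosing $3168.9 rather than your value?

$3879.2: same outcome either way → loss $0.
$2115.6: same outcome either way → loss $0.
$3864.9: same outcome either way → loss $0.
$3721.2: same outcome either way → loss $0.
$2957.3: same outcome either way → loss $0.
Maximum loss: $0.

$0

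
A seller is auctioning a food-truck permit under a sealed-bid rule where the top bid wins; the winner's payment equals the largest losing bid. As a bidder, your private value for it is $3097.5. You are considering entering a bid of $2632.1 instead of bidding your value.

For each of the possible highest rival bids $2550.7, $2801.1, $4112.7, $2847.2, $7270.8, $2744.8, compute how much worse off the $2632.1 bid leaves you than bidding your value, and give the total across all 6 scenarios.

The deviation costs you only when the competing bid falls strictly between $2632.1 and $3097.5; elsewhere both bids give the same outcome.
$2550.7: outcomes coincide → loss $0.
$2801.1: truthful payoff $296.4, deviation payoff $0 → loss $296.4.
$4112.7: outcomes coincide → loss $0.
$2847.2: truthful payoff $250.3, deviation payoff $0 → loss $250.3.
$7270.8: outcomes coincide → loss $0.
$2744.8: truthful payoff $352.7, deviation payoff $0 → loss $352.7.
Total loss = $296.4 + $250.3 + $352.7 = $899.4.
In a second-price auction your bid sets only whether you win, not what you pay, so bidding your true value is weakly dominant.

$899.4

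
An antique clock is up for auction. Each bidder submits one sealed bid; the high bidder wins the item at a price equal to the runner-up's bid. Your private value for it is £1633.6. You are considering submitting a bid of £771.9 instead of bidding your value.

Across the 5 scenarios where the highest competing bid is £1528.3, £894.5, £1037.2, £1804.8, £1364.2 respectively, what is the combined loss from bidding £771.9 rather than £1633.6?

£1710.2

The deviation costs you only when the competing bid falls strictly between £771.9 and £1633.6; elsewhere both bids give the same outcome.
£1528.3: truthful payoff £105.3, deviation payoff £0 → loss £105.3.
£894.5: truthful payoff £739.1, deviation payoff £0 → loss £739.1.
£1037.2: truthful payoff £596.4, deviation payoff £0 → loss £596.4.
£1804.8: outcomes coincide → loss £0.
£1364.2: truthful payoff £269.4, deviation payoff £0 → loss £269.4.
Total loss = £105.3 + £739.1 + £596.4 + £269.4 = £1710.2.
In a second-price auction your bid sets only whether you win, not what you pay, so bidding your true value is weakly dominant.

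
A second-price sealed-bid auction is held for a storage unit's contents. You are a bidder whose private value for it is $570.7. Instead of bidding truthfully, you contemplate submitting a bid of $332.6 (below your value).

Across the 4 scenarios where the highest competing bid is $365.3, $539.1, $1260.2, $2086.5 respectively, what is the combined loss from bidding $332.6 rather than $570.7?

The deviation costs you only when the competing bid falls strictly between $332.6 and $570.7; elsewhere both bids give the same outcome.
$365.3: truthful payoff $205.4, deviation payoff $0 → loss $205.4.
$539.1: truthful payoff $31.6, deviation payoff $0 → loss $31.6.
$1260.2: outcomes coincide → loss $0.
$2086.5: outcomes coincide → loss $0.
Total loss = $205.4 + $31.6 = $237.

$237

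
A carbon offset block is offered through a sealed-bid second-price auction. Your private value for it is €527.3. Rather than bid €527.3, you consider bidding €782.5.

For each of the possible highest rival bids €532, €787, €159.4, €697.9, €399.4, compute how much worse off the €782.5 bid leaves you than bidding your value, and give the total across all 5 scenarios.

The deviation costs you only when the competing bid falls strictly between €527.3 and €782.5; elsewhere both bids give the same outcome.
€532: truthful payoff €0, deviation payoff −€4.7 → loss €4.7.
€787: outcomes coincide → loss €0.
€159.4: outcomes coincide → loss €0.
€697.9: truthful payoff €0, deviation payoff −€170.6 → loss €170.6.
€399.4: outcomes coincide → loss €0.
Total loss = €4.7 + €170.6 = €175.3.

€175.3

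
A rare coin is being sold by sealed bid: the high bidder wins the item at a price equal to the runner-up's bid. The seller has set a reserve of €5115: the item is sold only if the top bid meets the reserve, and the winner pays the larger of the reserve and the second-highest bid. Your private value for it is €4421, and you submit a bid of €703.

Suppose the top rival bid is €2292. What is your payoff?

Your bid €703 is below the highest competing bid €2292, so you lose. Payoff €0.

€0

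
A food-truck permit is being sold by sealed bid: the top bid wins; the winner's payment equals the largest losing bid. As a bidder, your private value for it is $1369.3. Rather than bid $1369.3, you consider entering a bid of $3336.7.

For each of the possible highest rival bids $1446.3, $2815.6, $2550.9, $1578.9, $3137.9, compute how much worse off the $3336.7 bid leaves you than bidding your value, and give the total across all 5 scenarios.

$4683.1

The deviation costs you only when the competing bid falls strictly between $1369.3 and $3336.7; elsewhere both bids give the same outcome.
$1446.3: truthful payoff $0, deviation payoff −$77 → loss $77.
$2815.6: truthful payoff $0, deviation payoff −$1446.3 → loss $1446.3.
$2550.9: truthful payoff $0, deviation payoff −$1181.6 → loss $1181.6.
$1578.9: truthful payoff $0, deviation payoff −$209.6 → loss $209.6.
$3137.9: truthful payoff $0, deviation payoff −$1768.6 → loss $1768.6.
Total loss = $77 + $1446.3 + $1181.6 + $209.6 + $1768.6 = $4683.1.
Truthful bidding weakly dominates here: raising your bid can only win items priced above your value, and lowering it can only forfeit items priced below.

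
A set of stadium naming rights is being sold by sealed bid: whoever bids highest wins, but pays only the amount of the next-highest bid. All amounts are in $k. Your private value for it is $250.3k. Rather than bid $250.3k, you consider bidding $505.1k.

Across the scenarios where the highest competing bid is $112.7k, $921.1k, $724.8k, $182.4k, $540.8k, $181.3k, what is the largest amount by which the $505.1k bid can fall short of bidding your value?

$112.7k: same outcome either way → loss $0k.
$921.1k: same outcome either way → loss $0k.
$724.8k: same outcome either way → loss $0k.
$182.4k: same outcome either way → loss $0k.
$540.8k: same outcome either way → loss $0k.
$181.3k: same outcome either way → loss $0k.
Maximum loss: $0k.

$0k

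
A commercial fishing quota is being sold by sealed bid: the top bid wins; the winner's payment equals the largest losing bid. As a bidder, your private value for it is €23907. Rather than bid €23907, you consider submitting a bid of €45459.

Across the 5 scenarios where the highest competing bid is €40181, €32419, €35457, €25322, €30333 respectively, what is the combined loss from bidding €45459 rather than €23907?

€44177

The deviation costs you only when the competing bid falls strictly between €23907 and €45459; elsewhere both bids give the same outcome.
€40181: truthful payoff €0, deviation payoff −€16274 → loss €16274.
€32419: truthful payoff €0, deviation payoff −€8512 → loss €8512.
€35457: truthful payoff €0, deviation payoff −€11550 → loss €11550.
€25322: truthful payoff €0, deviation payoff −€1415 → loss €1415.
€30333: truthful payoff €0, deviation payoff −€6426 → loss €6426.
Total loss = €16274 + €8512 + €11550 + €1415 + €6426 = €44177.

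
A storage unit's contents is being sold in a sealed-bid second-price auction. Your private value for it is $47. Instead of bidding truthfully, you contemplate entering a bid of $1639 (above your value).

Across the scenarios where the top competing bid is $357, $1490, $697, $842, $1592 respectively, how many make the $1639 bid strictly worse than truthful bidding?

5

The deviation hurts exactly when the highest competing bid lies strictly between $47 and $1639 — overbidding then wins at a price above your value.
$357: inside the interval → strictly worse (loss $310).
$1490: inside the interval → strictly worse (loss $1443).
$697: inside the interval → strictly worse (loss $650).
$842: inside the interval → strictly worse (loss $795).
$1592: inside the interval → strictly worse (loss $1545).
Count: 5.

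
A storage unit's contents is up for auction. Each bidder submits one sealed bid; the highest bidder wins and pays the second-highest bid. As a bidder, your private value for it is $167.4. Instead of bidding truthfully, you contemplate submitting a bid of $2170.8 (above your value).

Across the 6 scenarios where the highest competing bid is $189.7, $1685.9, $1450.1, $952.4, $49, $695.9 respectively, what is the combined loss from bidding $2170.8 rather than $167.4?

$4137

The deviation costs you only when the competing bid falls strictly between $167.4 and $2170.8; elsewhere both bids give the same outcome.
$189.7: truthful payoff $0, deviation payoff −$22.3 → loss $22.3.
$1685.9: truthful payoff $0, deviation payoff −$1518.5 → loss $1518.5.
$1450.1: truthful payoff $0, deviation payoff −$1282.7 → loss $1282.7.
$952.4: truthful payoff $0, deviation payoff −$785 → loss $785.
$49: outcomes coincide → loss $0.
$695.9: truthful payoff $0, deviation payoff −$528.5 → loss $528.5.
Total loss = $22.3 + $1518.5 + $1282.7 + $785 + $528.5 = $4137.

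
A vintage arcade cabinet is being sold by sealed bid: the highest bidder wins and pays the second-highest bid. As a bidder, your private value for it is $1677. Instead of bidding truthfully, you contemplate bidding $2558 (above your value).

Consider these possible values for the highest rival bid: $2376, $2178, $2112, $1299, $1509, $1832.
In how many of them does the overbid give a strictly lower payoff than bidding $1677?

4

The deviation hurts exactly when the highest competing bid lies strictly between $1677 and $2558 — overbidding then wins at a price above your value.
$2376: inside the interval → strictly worse (loss $699).
$2178: inside the interval → strictly worse (loss $501).
$2112: inside the interval → strictly worse (loss $435).
$1299: below both → same outcome either way.
$1509: below both → same outcome either way.
$1832: inside the interval → strictly worse (loss $155).
Count: 4.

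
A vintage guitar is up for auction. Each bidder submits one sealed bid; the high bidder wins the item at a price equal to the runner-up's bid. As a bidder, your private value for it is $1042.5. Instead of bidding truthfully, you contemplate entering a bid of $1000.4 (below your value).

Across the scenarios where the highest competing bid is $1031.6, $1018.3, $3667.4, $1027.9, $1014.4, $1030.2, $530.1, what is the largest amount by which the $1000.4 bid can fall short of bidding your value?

$1031.6: truthful gives $10.9, deviation gives $0 → loss $10.9.
$1018.3: truthful gives $24.2, deviation gives $0 → loss $24.2.
$3667.4: same outcome either way → loss $0.
$1027.9: truthful gives $14.6, deviation gives $0 → loss $14.6.
$1014.4: truthful gives $28.1, deviation gives $0 → loss $28.1.
$1030.2: truthful gives $12.3, deviation gives $0 → loss $12.3.
$530.1: same outcome either way → loss $0.
Maximum loss: $28.1.

$28.1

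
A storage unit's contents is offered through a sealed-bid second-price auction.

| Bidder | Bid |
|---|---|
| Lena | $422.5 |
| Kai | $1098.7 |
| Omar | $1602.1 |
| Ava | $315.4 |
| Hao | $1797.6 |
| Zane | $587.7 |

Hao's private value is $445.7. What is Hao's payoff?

−$1156.4

Highest bid: Hao at $1797.6, so Hao wins.
Second-highest bid: Omar at $1602.1 — that is the price the winner pays.
Hao's payoff = value − price = $445.7 − $1602.1 = −$1156.4.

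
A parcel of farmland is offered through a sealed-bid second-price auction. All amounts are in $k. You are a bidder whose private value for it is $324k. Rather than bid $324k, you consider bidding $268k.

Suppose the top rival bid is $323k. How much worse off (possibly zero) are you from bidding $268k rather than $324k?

$1k

Bidding your value $324k: you win (since $324k > $323k) and pay $323k. Payoff $1k.
Bidding $268k: you lose. Payoff $0k.
The competing bid $323k lies between your shaded bid and your value, so underbidding forfeits an item you could have won at a profitable price.
Loss from deviating = $1k − ($0k) = $1k.
In a second-price auction your bid sets only whether you win, not what you pay, so bidding your true value is weakly dominant.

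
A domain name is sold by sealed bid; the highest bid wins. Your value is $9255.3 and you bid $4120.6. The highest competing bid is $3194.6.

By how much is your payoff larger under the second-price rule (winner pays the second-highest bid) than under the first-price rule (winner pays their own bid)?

You have the highest bid, so you win under either rule.
Second-price: pay $3194.6 → payoff $6060.7.
First-price: pay your own bid $4120.6 → payoff $5134.7.
Difference = $6060.7 − ($5134.7) = $926.

$926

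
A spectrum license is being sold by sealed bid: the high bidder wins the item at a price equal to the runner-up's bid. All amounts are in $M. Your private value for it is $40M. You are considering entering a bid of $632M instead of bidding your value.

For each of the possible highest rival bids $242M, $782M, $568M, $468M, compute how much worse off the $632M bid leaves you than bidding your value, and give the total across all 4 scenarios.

$1158M

The deviation costs you only when the competing bid falls strictly between $40M and $632M; elsewhere both bids give the same outcome.
$242M: truthful payoff $0M, deviation payoff −$202M → loss $202M.
$782M: outcomes coincide → loss $0M.
$568M: truthful payoff $0M, deviation payoff −$528M → loss $528M.
$468M: truthful payoff $0M, deviation payoff −$428M → loss $428M.
Total loss = $202M + $528M + $428M = $1158M.
In a second-price auction your bid sets only whether you win, not what you pay, so bidding your true value is weakly dominant.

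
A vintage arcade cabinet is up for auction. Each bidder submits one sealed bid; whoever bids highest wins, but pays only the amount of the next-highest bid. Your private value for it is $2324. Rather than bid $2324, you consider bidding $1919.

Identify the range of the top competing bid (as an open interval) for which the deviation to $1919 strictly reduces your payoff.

If the competing bid is below $1919, both bids win at the same price — no difference.
If it is above $2324, both bids lose — no difference.
If it lies strictly between $1919 and $2324, bidding your value wins at a price below your value (positive payoff) while bidding $1919 loses (payoff 0).
So the deviation strictly hurts on the open interval ($1919, $2324).

($1919, $2324)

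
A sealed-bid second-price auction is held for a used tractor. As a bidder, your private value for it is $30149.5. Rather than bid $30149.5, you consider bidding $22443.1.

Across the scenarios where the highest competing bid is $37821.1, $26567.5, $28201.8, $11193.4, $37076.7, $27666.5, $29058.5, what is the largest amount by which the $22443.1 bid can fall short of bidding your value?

$3582

$37821.1: same outcome either way → loss $0.
$26567.5: truthful gives $3582, deviation gives $0 → loss $3582.
$28201.8: truthful gives $1947.7, deviation gives $0 → loss $1947.7.
$11193.4: same outcome either way → loss $0.
$37076.7: same outcome either way → loss $0.
$27666.5: truthful gives $2483, deviation gives $0 → loss $2483.
$29058.5: truthful gives $1091, deviation gives $0 → loss $1091.
Maximum loss: $3582.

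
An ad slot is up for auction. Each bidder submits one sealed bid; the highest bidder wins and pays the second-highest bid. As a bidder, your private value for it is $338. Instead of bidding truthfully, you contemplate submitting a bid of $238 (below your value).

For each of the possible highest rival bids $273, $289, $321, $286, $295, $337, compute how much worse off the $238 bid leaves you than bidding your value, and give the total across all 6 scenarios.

$227

The deviation costs you only when the competing bid falls strictly between $238 and $338; elsewhere both bids give the same outcome.
$273: truthful payoff $65, deviation payoff $0 → loss $65.
$289: truthful payoff $49, deviation payoff $0 → loss $49.
$321: truthful payoff $17, deviation payoff $0 → loss $17.
$286: truthful payoff $52, deviation payoff $0 → loss $52.
$295: truthful payoff $43, deviation payoff $0 → loss $43.
$337: truthful payoff $1, deviation payoff $0 → loss $1.
Total loss = $65 + $49 + $17 + $52 + $43 + $1 = $227.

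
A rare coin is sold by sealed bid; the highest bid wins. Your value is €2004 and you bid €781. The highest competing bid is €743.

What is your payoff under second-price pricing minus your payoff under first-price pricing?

€38

You have the highest bid, so you win under either rule.
Second-price: pay €743 → payoff €1261.
First-price: pay your own bid €781 → payoff €1223.
Difference = €1261 − (€1223) = €38.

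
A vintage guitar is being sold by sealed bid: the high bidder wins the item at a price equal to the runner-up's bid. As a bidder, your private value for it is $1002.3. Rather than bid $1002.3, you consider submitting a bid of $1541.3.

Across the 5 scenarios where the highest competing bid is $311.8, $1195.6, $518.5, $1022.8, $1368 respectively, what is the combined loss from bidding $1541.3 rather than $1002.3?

The deviation costs you only when the competing bid falls strictly between $1002.3 and $1541.3; elsewhere both bids give the same outcome.
$311.8: outcomes coincide → loss $0.
$1195.6: truthful payoff $0, deviation payoff −$193.3 → loss $193.3.
$518.5: outcomes coincide → loss $0.
$1022.8: truthful payoff $0, deviation payoff −$20.5 → loss $20.5.
$1368: truthful payoff $0, deviation payoff −$365.7 → loss $365.7.
Total loss = $193.3 + $20.5 + $365.7 = $579.5.

$579.5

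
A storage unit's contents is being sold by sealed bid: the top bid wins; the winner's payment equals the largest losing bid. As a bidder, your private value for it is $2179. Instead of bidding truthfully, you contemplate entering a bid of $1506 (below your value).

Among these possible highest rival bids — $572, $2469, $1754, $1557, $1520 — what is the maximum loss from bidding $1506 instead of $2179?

$572: same outcome either way → loss $0.
$2469: same outcome either way → loss $0.
$1754: truthful gives $425, deviation gives $0 → loss $425.
$1557: truthful gives $622, deviation gives $0 → loss $622.
$1520: truthful gives $659, deviation gives $0 → loss $659.
Maximum loss: $659.

$659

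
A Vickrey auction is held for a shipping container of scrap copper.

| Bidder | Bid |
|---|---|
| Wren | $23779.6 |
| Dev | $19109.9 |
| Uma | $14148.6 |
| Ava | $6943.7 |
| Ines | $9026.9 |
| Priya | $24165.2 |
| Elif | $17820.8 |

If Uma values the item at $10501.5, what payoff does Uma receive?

Highest bid: Priya at $24165.2, so Priya wins.
Second-highest bid: Wren at $23779.6 — that is the price the winner pays.
Uma did not win, so Uma pays nothing and receives nothing: payoff $0.

$0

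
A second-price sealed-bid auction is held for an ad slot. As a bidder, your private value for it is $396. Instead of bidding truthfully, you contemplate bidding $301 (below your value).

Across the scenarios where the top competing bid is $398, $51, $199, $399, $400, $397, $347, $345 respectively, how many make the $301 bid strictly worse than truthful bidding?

The deviation hurts exactly when the highest competing bid lies strictly between $301 and $396 — underbidding then forfeits a profitable win.
$398: above both → same outcome either way.
$51: below both → same outcome either way.
$199: below both → same outcome either way.
$399: above both → same outcome either way.
$400: above both → same outcome either way.
$397: above both → same outcome either way.
$347: inside the interval → strictly worse (loss $49).
$345: inside the interval → strictly worse (loss $51).
Count: 2.

2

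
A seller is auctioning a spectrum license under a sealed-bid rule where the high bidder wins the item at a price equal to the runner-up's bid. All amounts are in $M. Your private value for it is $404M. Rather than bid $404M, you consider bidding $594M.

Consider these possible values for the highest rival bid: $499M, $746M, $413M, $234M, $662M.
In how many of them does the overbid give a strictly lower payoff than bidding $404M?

The deviation hurts exactly when the highest competing bid lies strictly between $404M and $594M — overbidding then wins at a price above your value.
$499M: inside the interval → strictly worse (loss $95M).
$746M: above both → same outcome either way.
$413M: inside the interval → strictly worse (loss $9M).
$234M: below both → same outcome either way.
$662M: above both → same outcome either way.
Count: 2.

2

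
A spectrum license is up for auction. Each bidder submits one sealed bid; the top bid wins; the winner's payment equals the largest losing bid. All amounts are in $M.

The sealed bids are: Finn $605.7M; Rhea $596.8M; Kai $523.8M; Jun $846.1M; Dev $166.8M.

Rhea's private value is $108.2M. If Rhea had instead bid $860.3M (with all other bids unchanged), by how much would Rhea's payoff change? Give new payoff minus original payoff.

The highest bid among the other bidders is $846.1M; Rhea's bid doesn't change that.
Original bid $596.8M: Rhea is not highest (top rival bid is $846.1M); payoff $0M.
Alternative bid $860.3M: Rhea is highest, pays the top rival bid $846.1M; payoff $108.2M − $846.1M = −$737.9M.
Change in payoff = −$737.9M − ($0M) = −$737.9M.

−$737.9M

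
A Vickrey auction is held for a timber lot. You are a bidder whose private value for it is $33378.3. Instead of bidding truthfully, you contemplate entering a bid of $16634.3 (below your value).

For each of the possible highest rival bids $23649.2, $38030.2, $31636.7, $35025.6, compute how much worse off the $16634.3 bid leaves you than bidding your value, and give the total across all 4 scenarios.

$11470.7

The deviation costs you only when the competing bid falls strictly between $16634.3 and $33378.3; elsewhere both bids give the same outcome.
$23649.2: truthful payoff $9729.1, deviation payoff $0 → loss $9729.1.
$38030.2: outcomes coincide → loss $0.
$31636.7: truthful payoff $1741.6, deviation payoff $0 → loss $1741.6.
$35025.6: outcomes coincide → loss $0.
Total loss = $9729.1 + $1741.6 = $11470.7.
In a second-price auction your bid sets only whether you win, not what you pay, so bidding your true value is weakly dominant.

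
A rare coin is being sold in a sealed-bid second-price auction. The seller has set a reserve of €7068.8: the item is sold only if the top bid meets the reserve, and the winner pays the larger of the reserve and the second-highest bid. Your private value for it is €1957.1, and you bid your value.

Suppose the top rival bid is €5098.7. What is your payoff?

€0

Your bid €1957.1 is below the highest competing bid €5098.7, so you lose. Payoff €0.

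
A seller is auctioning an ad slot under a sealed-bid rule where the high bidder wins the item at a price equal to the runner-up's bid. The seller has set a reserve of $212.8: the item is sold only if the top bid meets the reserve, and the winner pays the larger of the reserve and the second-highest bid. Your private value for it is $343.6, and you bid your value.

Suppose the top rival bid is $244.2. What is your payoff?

Your bid $343.6 is the highest and exceeds the reserve.
Price = max(second-highest bid, reserve) = max($244.2, $212.8) = $244.2.
Payoff = $343.6 − $244.2 = $99.4.

$99.4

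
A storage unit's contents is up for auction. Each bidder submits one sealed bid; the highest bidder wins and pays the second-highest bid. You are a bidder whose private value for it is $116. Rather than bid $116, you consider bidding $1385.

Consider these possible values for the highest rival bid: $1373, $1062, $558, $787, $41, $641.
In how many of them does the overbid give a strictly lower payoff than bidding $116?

5

The deviation hurts exactly when the highest competing bid lies strictly between $116 and $1385 — overbidding then wins at a price above your value.
$1373: inside the interval → strictly worse (loss $1257).
$1062: inside the interval → strictly worse (loss $946).
$558: inside the interval → strictly worse (loss $442).
$787: inside the interval → strictly worse (loss $671).
$41: below both → same outcome either way.
$641: inside the interval → strictly worse (loss $525).
Count: 5.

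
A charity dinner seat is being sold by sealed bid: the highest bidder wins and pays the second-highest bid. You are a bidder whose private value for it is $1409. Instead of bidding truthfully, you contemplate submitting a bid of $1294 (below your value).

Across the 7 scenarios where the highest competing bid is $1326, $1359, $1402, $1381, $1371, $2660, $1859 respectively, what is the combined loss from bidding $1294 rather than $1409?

$206

The deviation costs you only when the competing bid falls strictly between $1294 and $1409; elsewhere both bids give the same outcome.
$1326: truthful payoff $83, deviation payoff $0 → loss $83.
$1359: truthful payoff $50, deviation payoff $0 → loss $50.
$1402: truthful payoff $7, deviation payoff $0 → loss $7.
$1381: truthful payoff $28, deviation payoff $0 → loss $28.
$1371: truthful payoff $38, deviation payoff $0 → loss $38.
$2660: outcomes coincide → loss $0.
$1859: outcomes coincide → loss $0.
Total loss = $83 + $50 + $7 + $28 + $38 = $206.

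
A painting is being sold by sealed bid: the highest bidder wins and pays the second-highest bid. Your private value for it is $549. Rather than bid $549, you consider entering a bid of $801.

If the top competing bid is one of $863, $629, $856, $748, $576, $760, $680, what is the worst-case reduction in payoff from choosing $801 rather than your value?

$211

$863: same outcome either way → loss $0.
$629: truthful gives $0, deviation gives −$80 → loss $80.
$856: same outcome either way → loss $0.
$748: truthful gives $0, deviation gives −$199 → loss $199.
$576: truthful gives $0, deviation gives −$27 → loss $27.
$760: truthful gives $0, deviation gives −$211 → loss $211.
$680: truthful gives $0, deviation gives −$131 → loss $131.
Maximum loss: $211.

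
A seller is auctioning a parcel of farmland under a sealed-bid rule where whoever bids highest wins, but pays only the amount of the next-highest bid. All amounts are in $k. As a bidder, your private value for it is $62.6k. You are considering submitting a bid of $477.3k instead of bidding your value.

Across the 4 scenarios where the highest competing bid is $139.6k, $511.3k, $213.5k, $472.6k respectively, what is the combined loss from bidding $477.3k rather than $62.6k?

The deviation costs you only when the competing bid falls strictly between $62.6k and $477.3k; elsewhere both bids give the same outcome.
$139.6k: truthful payoff $0k, deviation payoff −$77k → loss $77k.
$511.3k: outcomes coincide → loss $0k.
$213.5k: truthful payoff $0k, deviation payoff −$150.9k → loss $150.9k.
$472.6k: truthful payoff $0k, deviation payoff −$410k → loss $410k.
Total loss = $77k + $150.9k + $410k = $637.9k.
Truthful bidding weakly dominates here: raising your bid can only win items priced above your value, and lowering it can only forfeit items priced below.

$637.9k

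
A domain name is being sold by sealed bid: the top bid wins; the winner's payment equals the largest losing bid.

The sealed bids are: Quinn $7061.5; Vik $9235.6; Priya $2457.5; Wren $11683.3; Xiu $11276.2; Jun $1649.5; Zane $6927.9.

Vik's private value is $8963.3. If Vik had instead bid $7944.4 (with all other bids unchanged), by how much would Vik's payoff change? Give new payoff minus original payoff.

$0

The highest bid among the other bidders is $11683.3; Vik's bid doesn't change that.
Original bid $9235.6: Vik is not highest (top rival bid is $11683.3); payoff $0.
Alternative bid $7944.4: Vik is not highest (top rival bid is $11683.3); payoff $0.
Change in payoff = $0 − ($0) = $0.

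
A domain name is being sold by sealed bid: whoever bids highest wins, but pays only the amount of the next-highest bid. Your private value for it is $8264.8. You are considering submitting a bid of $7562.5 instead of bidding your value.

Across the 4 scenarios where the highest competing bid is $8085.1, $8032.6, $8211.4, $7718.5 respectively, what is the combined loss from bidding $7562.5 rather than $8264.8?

The deviation costs you only when the competing bid falls strictly between $7562.5 and $8264.8; elsewhere both bids give the same outcome.
$8085.1: truthful payoff $179.7, deviation payoff $0 → loss $179.7.
$8032.6: truthful payoff $232.2, deviation payoff $0 → loss $232.2.
$8211.4: truthful payoff $53.4, deviation payoff $0 → loss $53.4.
$7718.5: truthful payoff $546.3, deviation payoff $0 → loss $546.3.
Total loss = $179.7 + $232.2 + $53.4 + $546.3 = $1011.6.

$1011.6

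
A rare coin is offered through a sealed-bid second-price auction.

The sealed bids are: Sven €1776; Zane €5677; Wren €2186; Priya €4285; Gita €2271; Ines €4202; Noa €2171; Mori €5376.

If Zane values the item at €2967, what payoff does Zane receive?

−€2409

Highest bid: Zane at €5677, so Zane wins.
Second-highest bid: Mori at €5376 — that is the price the winner pays.
Zane's payoff = value − price = €2967 − €5376 = −€2409.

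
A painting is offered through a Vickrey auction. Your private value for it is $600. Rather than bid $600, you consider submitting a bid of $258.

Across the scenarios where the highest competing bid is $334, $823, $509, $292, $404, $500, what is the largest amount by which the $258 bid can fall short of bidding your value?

$308

$334: truthful gives $266, deviation gives $0 → loss $266.
$823: same outcome either way → loss $0.
$509: truthful gives $91, deviation gives $0 → loss $91.
$292: truthful gives $308, deviation gives $0 → loss $308.
$404: truthful gives $196, deviation gives $0 → loss $196.
$500: truthful gives $100, deviation gives $0 → loss $100.
Maximum loss: $308.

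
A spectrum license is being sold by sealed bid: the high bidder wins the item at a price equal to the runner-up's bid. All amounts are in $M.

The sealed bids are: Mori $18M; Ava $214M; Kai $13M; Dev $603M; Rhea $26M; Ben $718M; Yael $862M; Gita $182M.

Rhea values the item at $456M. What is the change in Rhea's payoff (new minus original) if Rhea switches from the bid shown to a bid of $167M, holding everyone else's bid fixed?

The highest bid among the other bidders is $862M; Rhea's bid doesn't change that.
Original bid $26M: Rhea is not highest (top rival bid is $862M); payoff $0M.
Alternative bid $167M: Rhea is not highest (top rival bid is $862M); payoff $0M.
Change in payoff = $0M − ($0M) = $0M.

$0M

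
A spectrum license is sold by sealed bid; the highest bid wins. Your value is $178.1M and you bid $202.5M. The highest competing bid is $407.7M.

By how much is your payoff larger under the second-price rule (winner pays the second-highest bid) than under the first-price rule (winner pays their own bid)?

$0M

Your bid $202.5M is below $407.7M, so you lose under either rule.
Payoff is $0M in both cases; difference = $0M.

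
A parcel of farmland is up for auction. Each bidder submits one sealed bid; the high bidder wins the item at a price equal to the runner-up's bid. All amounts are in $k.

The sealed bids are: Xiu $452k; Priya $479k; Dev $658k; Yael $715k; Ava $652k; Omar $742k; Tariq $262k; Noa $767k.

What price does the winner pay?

$742k

Highest bid: Noa at $767k, so Noa wins.
Second-highest bid: Omar at $742k — that is the price the winner pays.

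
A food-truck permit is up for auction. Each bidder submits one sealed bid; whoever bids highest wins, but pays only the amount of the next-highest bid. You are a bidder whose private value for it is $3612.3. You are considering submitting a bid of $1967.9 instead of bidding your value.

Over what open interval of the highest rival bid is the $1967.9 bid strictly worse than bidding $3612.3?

If the competing bid is below $1967.9, both bids win at the same price — no difference.
If it is above $3612.3, both bids lose — no difference.
If it lies strictly between $1967.9 and $3612.3, bidding your value wins at a price below your value (positive payoff) while bidding $1967.9 loses (payoff 0).
So the deviation strictly hurts on the open interval ($1967.9, $3612.3).

($1967.9, $3612.3)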